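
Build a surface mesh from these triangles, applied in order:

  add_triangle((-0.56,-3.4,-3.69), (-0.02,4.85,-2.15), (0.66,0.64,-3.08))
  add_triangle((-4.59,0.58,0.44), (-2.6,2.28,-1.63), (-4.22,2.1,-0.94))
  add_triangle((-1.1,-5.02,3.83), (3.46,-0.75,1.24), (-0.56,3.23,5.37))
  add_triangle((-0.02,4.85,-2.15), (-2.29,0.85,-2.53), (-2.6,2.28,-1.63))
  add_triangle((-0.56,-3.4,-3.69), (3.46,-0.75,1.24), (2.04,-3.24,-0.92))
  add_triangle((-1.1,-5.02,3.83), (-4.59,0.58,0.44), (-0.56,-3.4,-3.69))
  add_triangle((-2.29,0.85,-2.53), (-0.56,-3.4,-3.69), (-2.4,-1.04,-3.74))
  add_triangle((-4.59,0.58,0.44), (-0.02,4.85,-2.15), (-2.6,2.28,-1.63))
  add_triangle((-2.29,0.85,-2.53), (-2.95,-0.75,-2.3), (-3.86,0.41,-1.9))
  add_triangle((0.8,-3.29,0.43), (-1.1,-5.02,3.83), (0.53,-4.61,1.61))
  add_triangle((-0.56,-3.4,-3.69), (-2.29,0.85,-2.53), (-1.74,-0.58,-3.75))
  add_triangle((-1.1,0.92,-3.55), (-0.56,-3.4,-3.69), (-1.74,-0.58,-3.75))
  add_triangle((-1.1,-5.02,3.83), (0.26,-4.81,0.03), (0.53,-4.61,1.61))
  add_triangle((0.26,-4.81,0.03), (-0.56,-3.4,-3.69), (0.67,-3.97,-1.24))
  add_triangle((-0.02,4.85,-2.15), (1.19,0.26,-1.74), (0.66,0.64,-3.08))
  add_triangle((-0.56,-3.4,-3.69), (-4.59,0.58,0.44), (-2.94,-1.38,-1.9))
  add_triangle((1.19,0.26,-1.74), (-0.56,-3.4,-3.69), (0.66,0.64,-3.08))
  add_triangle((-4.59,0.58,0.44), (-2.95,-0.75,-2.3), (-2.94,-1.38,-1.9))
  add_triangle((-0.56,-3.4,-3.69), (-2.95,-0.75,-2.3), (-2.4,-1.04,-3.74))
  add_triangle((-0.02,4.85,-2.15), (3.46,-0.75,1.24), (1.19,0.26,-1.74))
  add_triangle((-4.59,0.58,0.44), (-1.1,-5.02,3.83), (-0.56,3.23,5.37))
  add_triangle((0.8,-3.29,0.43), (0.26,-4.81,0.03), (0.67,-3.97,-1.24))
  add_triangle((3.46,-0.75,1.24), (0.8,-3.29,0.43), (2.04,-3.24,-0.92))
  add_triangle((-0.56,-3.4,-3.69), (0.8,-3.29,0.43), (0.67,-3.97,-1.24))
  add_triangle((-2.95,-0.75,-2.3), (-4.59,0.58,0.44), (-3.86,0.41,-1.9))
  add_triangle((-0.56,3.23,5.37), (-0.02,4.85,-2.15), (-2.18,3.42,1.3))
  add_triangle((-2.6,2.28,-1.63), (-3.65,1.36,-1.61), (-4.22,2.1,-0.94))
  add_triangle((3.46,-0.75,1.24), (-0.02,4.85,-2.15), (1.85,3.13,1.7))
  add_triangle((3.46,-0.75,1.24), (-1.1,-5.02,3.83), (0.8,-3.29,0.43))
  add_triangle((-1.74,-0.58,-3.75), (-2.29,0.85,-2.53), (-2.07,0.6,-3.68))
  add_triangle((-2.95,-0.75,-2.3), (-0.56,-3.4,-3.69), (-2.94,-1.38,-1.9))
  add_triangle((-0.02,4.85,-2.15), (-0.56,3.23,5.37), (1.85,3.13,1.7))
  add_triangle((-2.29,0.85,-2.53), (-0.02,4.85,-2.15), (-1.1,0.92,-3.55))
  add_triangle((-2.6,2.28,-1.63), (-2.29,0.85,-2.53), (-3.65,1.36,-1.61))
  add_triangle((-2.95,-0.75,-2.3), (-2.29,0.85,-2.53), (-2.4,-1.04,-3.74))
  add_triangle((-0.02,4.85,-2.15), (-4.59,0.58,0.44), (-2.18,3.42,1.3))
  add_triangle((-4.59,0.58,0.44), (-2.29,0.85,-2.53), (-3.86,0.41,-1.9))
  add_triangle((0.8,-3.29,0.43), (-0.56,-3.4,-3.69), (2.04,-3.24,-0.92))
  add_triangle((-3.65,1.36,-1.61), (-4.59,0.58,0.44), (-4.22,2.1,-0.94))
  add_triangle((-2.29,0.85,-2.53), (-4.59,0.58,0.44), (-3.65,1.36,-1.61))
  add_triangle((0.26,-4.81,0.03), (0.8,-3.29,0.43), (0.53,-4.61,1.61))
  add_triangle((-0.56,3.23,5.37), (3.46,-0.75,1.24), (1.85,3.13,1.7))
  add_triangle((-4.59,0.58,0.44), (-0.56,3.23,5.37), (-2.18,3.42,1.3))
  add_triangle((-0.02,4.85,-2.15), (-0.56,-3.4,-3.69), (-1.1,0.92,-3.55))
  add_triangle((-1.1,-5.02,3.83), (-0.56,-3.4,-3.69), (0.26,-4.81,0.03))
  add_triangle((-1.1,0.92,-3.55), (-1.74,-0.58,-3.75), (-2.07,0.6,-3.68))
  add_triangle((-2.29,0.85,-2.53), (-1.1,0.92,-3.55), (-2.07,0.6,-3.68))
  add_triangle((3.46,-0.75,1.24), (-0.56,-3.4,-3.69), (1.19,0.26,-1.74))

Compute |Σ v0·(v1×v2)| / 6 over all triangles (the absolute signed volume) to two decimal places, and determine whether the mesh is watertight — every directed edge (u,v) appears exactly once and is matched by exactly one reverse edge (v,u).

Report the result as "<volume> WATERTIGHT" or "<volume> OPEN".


Per-triangle v0·(v1×v2)/6:
  t1: +4.0813
  t2: -0.2452
  t3: +24.4649
  t4: +3.3644
  t5: +2.2768
  t6: +24.6641
  t7: +0.7645
  t8: +3.7563
  t9: +1.2906
  t10: -0.2535
  t11: +1.0797
  t12: +2.0255
  t13: +2.5935
  t14: +2.1090
  t15: +1.8220
  t16: +0.7769
  t17: +1.8182
  t18: +1.5867
  t19: +2.3057
  t20: +5.4138
  t21: +29.9831
  t22: +0.7803
  t23: +3.1986
  t24: -0.6679
  t25: +1.7961
  t26: +10.6640
  t27: +0.8901
  t28: +7.2610
  t29: +7.1574
  t30: +0.5343
  t31: +1.6400
  t32: +11.6070
  t33: +3.8996
  t34: +1.2133
  t35: +1.4733
  t36: +9.2224
  t37: +1.1371
  t38: +3.8602
  t39: +1.4246
  t40: +1.0499
  t41: +0.6965
  t42: +9.4842
  t43: +10.1520
  t44: +3.1473
  t45: +6.3450
  t46: +0.7327
  t47: +0.4221
  t48: +5.4416
Σ = +220.2409 → |volume| = 220.24

Directed edges: 144 total, each appears once with its reverse present → watertight.

220.24 WATERTIGHT


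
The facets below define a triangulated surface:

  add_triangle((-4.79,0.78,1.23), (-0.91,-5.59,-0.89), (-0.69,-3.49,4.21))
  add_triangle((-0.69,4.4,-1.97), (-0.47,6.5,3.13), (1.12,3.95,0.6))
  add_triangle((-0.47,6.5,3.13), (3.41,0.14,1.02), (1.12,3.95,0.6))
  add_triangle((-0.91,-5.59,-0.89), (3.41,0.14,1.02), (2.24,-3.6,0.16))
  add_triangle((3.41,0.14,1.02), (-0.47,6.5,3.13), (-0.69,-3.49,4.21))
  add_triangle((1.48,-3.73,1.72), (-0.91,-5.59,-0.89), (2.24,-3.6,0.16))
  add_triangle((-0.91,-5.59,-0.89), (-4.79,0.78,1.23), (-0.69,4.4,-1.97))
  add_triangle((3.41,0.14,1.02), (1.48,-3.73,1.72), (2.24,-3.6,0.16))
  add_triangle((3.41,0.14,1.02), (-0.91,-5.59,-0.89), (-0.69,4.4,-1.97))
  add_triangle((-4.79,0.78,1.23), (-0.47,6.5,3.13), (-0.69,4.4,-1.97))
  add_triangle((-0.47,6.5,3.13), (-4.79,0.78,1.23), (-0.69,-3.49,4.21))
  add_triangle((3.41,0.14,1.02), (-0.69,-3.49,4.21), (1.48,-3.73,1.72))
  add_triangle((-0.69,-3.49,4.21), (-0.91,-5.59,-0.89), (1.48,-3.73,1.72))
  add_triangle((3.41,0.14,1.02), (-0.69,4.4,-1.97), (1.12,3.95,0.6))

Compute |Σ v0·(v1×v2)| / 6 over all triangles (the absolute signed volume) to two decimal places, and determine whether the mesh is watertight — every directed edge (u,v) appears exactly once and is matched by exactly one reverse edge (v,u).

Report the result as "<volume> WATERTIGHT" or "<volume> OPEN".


Per-triangle v0·(v1×v2)/6:
  t1: +21.7058
  t2: +6.7507
  t3: +6.2749
  t4: -0.3132
  t5: +22.7978
  t6: +4.6665
  t7: +13.6825
  t8: +3.7789
  t9: +7.1204
  t10: +21.3117
  t11: +29.3350
  t12: +7.0018
  t13: +9.5299
  t14: +4.5800
Σ = +158.2227 → |volume| = 158.22

Directed edges: 42 total, each appears once with its reverse present → watertight.

158.22 WATERTIGHT


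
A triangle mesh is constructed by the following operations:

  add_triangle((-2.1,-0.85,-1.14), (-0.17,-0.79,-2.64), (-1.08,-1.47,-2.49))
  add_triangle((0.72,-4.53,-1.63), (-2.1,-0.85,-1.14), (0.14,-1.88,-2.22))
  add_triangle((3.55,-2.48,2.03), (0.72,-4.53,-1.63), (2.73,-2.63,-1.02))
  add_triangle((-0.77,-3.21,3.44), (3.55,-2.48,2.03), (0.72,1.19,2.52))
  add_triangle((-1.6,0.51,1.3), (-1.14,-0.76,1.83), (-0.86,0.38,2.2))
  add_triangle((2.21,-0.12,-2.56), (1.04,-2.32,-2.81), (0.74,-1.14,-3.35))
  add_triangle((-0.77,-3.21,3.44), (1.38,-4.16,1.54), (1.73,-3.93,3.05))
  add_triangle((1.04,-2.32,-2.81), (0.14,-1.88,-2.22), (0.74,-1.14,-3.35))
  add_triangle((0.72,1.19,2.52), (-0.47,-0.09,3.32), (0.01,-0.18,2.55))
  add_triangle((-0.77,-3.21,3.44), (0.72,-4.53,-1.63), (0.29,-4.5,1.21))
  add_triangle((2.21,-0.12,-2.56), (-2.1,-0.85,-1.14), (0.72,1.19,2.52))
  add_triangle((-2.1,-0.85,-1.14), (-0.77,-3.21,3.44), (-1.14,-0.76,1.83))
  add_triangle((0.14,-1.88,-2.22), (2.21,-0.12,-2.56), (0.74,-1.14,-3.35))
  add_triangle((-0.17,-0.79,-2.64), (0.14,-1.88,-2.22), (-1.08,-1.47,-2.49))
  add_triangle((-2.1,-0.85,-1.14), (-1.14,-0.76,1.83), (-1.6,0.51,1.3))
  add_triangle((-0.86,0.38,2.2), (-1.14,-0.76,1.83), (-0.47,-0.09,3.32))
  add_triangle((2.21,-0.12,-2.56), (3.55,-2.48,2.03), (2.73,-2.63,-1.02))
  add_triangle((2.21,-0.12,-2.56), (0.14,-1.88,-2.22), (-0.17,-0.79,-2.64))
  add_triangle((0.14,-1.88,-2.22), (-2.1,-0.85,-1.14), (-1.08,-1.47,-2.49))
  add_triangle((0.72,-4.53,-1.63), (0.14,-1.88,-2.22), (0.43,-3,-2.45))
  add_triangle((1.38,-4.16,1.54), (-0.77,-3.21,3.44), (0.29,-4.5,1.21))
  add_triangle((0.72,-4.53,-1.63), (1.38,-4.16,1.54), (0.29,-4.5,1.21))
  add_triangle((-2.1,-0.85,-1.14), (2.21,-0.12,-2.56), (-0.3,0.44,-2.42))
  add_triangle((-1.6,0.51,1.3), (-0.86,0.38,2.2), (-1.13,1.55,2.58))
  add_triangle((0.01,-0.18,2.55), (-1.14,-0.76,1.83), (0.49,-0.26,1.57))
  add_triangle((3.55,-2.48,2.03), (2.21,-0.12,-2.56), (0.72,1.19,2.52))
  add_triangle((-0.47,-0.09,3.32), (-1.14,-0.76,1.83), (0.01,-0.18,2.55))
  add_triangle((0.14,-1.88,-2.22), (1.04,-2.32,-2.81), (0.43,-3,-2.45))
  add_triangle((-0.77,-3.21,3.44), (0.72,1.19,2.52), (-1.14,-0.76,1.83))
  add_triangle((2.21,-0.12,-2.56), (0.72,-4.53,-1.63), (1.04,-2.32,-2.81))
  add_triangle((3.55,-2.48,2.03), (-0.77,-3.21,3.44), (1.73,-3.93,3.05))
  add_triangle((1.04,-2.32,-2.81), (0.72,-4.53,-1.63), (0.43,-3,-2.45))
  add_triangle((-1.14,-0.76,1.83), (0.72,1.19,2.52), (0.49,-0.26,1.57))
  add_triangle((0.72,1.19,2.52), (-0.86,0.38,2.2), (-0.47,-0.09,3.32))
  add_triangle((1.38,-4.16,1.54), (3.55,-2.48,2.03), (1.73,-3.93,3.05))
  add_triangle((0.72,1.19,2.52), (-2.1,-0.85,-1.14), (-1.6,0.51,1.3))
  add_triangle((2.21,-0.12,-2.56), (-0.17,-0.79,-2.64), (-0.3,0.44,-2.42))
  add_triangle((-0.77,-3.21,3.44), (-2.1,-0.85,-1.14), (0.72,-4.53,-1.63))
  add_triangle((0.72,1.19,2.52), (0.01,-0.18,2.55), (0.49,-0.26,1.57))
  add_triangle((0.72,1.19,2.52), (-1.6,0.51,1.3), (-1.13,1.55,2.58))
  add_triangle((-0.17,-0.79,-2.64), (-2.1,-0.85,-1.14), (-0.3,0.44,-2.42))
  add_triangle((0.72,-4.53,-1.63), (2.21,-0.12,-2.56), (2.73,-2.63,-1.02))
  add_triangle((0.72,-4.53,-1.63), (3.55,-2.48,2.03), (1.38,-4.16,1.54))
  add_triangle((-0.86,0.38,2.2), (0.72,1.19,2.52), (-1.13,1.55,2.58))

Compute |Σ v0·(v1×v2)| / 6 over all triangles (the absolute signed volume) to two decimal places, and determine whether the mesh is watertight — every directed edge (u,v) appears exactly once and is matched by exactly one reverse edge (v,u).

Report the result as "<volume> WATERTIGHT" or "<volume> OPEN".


73.79 WATERTIGHT

Per-triangle v0·(v1×v2)/6:
  t1: +0.4405
  t2: +2.5047
  t3: +5.2766
  t4: +8.5620
  t5: +0.4752
  t6: +1.4280
  t7: +2.6948
  t8: +0.5301
  t9: +0.3244
  t10: +1.2593
  t11: +0.4264
  t12: +2.0810
  t13: -0.8856
  t14: +0.5822
  t15: +1.2188
  t16: +0.4299
  t17: +3.8098
  t18: +1.3507
  t19: +0.4604
  t20: +0.1098
  t21: +2.4577
  t22: +2.5104
  t23: -1.5403
  t24: +0.4294
  t25: +0.2024
  t26: +5.6063
  t27: +0.1999
  t28: +0.3014
  t29: +2.1807
  t30: +1.9918
  t31: +1.6783
  t32: +0.7644
  t33: -0.7276
  t34: +0.6439
  t35: +2.6877
  t36: -0.1806
  t37: +1.2575
  t38: +8.5604
  t39: +0.3263
  t40: -0.3561
  t41: +1.0704
  t42: +4.2714
  t43: +5.6498
  t44: +0.7241
Σ = +73.7885 → |volume| = 73.79

Directed edges: 132 total, each appears once with its reverse present → watertight.


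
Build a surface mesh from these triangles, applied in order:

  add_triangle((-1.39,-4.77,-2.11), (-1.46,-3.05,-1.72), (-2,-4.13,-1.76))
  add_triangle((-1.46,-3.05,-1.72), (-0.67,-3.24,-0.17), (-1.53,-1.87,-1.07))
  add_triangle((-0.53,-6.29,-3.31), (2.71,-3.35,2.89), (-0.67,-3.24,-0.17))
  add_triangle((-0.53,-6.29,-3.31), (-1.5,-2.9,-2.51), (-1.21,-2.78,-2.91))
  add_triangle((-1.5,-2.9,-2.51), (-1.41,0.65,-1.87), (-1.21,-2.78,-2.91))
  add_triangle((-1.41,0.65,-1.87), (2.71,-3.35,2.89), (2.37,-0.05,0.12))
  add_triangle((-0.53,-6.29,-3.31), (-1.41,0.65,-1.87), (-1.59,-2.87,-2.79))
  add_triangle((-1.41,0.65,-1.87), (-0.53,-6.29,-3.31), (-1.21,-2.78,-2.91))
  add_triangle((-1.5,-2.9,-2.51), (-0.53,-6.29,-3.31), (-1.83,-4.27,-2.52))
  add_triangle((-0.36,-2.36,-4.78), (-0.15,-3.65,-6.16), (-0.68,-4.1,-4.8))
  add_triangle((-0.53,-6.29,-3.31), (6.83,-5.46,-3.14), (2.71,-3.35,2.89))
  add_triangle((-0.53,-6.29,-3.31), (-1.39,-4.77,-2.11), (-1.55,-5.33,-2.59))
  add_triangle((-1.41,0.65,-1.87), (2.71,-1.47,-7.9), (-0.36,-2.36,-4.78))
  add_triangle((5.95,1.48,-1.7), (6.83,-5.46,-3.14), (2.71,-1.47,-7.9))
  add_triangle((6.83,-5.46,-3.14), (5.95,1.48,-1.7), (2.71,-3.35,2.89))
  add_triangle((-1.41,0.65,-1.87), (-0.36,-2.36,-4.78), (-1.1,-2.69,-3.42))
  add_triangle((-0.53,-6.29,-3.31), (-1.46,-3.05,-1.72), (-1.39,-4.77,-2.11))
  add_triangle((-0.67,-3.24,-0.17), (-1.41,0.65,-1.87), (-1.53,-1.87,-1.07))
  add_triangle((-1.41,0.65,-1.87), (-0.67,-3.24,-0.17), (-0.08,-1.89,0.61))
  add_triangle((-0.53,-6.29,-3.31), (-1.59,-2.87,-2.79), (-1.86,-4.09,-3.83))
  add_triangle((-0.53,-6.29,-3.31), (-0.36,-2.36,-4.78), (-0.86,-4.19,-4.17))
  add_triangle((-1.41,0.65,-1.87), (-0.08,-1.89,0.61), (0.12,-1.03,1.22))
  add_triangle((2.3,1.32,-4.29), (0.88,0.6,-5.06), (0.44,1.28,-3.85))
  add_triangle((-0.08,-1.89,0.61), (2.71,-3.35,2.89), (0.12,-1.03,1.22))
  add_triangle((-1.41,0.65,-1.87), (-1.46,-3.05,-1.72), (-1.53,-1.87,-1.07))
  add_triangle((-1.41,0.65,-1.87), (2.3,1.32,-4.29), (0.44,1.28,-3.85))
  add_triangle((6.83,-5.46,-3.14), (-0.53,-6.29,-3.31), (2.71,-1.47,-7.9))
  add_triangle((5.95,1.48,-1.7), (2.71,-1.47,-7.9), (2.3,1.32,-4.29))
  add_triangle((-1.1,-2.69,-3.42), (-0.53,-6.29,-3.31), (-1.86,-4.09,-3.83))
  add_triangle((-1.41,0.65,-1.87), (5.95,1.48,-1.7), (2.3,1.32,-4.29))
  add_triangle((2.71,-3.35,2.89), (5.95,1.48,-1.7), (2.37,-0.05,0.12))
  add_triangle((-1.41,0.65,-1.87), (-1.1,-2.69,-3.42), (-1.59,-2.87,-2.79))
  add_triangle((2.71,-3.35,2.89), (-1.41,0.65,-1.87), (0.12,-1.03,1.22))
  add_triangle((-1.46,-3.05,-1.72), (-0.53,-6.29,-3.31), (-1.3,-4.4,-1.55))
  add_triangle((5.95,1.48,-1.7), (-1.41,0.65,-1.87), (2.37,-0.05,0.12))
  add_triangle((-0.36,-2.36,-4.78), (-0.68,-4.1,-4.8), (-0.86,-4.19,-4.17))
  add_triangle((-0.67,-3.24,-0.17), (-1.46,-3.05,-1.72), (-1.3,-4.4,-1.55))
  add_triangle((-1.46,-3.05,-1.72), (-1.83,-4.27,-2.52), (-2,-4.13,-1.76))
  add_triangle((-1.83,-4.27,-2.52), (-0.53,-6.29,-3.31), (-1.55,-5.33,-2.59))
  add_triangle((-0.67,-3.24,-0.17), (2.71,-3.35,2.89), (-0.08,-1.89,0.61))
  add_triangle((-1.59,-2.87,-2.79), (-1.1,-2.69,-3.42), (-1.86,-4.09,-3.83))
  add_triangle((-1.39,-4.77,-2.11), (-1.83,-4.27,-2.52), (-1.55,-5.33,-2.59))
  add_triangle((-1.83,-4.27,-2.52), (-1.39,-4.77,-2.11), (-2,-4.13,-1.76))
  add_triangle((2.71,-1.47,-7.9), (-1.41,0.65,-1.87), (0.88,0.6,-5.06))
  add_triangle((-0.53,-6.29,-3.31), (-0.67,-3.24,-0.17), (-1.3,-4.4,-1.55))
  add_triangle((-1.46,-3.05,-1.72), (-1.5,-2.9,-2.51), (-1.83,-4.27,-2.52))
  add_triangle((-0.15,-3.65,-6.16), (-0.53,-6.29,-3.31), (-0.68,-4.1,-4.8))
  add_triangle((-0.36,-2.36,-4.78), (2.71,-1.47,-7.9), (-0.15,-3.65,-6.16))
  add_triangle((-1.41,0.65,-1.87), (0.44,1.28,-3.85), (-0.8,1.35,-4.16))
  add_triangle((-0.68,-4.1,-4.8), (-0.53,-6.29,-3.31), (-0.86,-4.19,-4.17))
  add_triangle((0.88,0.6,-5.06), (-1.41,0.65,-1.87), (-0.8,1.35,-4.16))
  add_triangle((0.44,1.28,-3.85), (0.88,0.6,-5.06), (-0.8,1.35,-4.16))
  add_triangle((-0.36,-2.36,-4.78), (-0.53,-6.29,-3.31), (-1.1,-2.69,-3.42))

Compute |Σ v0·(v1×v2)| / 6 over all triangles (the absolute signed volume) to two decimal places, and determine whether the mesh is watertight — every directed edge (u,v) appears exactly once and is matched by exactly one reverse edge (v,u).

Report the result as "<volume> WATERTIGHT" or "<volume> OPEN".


221.05 OPEN

Per-triangle v0·(v1×v2)/6:
  t1: -0.2652
  t2: +0.5279
  t3: +6.7516
  t4: +0.8984
  t5: +0.6932
  t6: -1.6650
  t7: -1.1613
  t8: +0.0407
  t9: +1.1571
  t10: +0.5871
  t11: +36.3961
  t12: +0.2393
  t13: +6.5997
  t14: +48.0599
  t15: +30.7567
  t16: +2.0685
  t17: -0.6237
  t18: -0.3650
  t19: +0.2718
  t20: +0.3382
  t21: -1.5484
  t22: +0.3163
  t23: +1.2362
  t24: +0.7041
  t25: +0.7083
  t26: -0.0779
  t27: +53.6707
  t28: +13.0091
  t29: +1.6483
  t30: +1.9195
  t31: +0.8572
  t32: +1.1486
  t33: -0.6850
  t34: +1.0773
  t35: -0.6503
  t36: +0.2117
  t37: +0.2621
  t38: +0.0606
  t39: +0.6461
  t40: +0.7885
  t41: +0.1835
  t42: +0.1098
  t43: +0.4308
  t44: +3.0394
  t45: +1.1768
  t46: +0.1015
  t47: +1.9232
  t48: +2.2104
  t49: +0.0576
  t50: +0.7152
  t51: +0.7035
  t52: +0.8921
  t53: +2.9007
Σ = +221.0536 → |volume| = 221.05

Directed edges: 159 total; 9 unmatched, e.g. (-1.5,-2.9,-2.51)→(-1.41,0.65,-1.87) → open.


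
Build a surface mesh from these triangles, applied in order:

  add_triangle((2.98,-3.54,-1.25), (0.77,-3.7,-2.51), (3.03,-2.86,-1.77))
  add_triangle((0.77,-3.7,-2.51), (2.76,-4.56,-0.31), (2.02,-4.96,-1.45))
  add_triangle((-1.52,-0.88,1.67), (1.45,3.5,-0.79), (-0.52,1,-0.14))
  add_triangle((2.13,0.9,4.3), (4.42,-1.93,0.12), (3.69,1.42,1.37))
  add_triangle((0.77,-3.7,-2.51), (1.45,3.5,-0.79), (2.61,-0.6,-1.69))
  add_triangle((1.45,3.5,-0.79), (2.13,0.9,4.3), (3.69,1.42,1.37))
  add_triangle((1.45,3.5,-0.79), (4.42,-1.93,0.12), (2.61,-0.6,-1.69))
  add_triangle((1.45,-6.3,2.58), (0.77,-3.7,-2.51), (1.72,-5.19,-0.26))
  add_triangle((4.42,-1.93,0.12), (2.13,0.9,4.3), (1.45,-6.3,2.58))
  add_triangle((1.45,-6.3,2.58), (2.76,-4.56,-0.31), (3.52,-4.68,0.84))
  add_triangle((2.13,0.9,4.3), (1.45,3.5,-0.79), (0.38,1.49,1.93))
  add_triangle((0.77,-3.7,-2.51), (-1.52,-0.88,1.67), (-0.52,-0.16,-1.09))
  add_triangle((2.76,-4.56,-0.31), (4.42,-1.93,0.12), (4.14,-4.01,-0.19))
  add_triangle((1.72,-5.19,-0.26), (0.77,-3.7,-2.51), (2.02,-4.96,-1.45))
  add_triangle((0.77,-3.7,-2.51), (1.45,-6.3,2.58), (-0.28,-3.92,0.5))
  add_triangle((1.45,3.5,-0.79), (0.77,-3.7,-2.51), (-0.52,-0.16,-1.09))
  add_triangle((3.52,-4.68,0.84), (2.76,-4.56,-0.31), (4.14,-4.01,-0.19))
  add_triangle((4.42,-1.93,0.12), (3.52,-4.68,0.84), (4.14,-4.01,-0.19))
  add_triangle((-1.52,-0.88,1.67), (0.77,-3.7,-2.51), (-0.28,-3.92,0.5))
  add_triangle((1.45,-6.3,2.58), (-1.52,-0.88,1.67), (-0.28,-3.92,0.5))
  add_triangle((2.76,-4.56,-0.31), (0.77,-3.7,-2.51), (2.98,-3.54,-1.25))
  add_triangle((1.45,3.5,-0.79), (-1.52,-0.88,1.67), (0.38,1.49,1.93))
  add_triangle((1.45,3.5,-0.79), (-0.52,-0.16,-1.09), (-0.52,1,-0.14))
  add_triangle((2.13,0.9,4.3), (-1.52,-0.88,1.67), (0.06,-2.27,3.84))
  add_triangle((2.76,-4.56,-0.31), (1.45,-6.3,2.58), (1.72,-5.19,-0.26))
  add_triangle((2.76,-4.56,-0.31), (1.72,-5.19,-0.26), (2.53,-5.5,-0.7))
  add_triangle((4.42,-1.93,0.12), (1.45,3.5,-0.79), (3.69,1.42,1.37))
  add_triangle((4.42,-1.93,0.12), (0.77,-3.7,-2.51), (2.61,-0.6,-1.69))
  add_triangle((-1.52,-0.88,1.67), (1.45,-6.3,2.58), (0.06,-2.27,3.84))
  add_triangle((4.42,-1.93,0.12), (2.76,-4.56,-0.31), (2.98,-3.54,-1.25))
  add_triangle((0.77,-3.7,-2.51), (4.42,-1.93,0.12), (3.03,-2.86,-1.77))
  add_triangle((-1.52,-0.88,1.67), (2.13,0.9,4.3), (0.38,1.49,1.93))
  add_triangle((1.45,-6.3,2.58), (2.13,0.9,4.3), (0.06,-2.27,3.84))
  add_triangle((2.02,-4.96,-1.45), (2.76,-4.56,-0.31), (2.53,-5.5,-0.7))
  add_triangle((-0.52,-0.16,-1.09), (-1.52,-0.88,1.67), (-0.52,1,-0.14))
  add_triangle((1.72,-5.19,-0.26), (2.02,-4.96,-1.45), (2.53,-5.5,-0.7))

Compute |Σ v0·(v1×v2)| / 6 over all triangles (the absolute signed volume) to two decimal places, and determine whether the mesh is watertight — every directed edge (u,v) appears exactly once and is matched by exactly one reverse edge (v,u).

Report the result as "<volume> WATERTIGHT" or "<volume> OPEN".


Per-triangle v0·(v1×v2)/6:
  t1: +1.4935
  t2: +0.4429
  t3: +0.7441
  t4: +7.7609
  t5: +3.1259
  t6: +6.4149
  t7: +5.0317
  t8: +2.4253
  t9: +21.1345
  t10: +3.6516
  t11: +2.9463
  t12: +1.8043
  t13: -0.1229
  t14: +1.2307
  t15: +4.9020
  t16: +2.3981
  t17: +1.4645
  t18: +1.9079
  t19: +1.7862
  t20: +3.6249
  t21: +2.5645
  t22: +1.3238
  t23: +0.6364
  t24: +3.5473
  t25: +3.0828
  t26: +0.4086
  t27: +5.7183
  t28: +5.3695
  t29: +4.6280
  t30: +2.6544
  t31: -1.7243
  t32: +2.3345
  t33: +9.4091
  t34: +0.4323
  t35: +0.5222
  t36: +0.5969
Σ = +115.6714 → |volume| = 115.67

Directed edges: 108 total; 6 unmatched, e.g. (3.03,-2.86,-1.77)→(2.98,-3.54,-1.25) → open.

115.67 OPEN


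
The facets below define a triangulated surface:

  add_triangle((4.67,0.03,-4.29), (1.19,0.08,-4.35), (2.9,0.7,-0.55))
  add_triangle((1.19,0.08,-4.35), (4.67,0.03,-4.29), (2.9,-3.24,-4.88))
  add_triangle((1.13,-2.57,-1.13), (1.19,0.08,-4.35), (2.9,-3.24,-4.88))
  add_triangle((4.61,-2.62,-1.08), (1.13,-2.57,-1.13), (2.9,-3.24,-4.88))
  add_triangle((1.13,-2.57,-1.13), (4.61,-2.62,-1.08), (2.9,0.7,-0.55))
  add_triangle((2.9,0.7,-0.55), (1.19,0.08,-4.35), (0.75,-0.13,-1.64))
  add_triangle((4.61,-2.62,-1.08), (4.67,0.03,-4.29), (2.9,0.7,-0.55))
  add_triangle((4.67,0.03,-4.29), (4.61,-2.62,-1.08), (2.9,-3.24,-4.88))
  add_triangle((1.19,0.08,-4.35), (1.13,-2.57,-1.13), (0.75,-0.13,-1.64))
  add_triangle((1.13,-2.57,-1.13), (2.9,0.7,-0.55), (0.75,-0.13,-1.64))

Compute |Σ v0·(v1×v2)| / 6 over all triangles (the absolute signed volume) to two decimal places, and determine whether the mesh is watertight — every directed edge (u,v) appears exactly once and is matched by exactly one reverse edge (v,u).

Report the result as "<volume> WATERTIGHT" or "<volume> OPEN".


Per-triangle v0·(v1×v2)/6:
  t1: +1.8463
  t2: +8.3851
  t3: +0.9579
  t4: +5.1636
  t5: -1.3694
  t6: -0.4700
  t7: +6.0329
  t8: +12.5717
  t9: -0.4707
  t10: -1.9203
Σ = +30.7270 → |volume| = 30.73

Directed edges: 30 total, each appears once with its reverse present → watertight.

30.73 WATERTIGHT


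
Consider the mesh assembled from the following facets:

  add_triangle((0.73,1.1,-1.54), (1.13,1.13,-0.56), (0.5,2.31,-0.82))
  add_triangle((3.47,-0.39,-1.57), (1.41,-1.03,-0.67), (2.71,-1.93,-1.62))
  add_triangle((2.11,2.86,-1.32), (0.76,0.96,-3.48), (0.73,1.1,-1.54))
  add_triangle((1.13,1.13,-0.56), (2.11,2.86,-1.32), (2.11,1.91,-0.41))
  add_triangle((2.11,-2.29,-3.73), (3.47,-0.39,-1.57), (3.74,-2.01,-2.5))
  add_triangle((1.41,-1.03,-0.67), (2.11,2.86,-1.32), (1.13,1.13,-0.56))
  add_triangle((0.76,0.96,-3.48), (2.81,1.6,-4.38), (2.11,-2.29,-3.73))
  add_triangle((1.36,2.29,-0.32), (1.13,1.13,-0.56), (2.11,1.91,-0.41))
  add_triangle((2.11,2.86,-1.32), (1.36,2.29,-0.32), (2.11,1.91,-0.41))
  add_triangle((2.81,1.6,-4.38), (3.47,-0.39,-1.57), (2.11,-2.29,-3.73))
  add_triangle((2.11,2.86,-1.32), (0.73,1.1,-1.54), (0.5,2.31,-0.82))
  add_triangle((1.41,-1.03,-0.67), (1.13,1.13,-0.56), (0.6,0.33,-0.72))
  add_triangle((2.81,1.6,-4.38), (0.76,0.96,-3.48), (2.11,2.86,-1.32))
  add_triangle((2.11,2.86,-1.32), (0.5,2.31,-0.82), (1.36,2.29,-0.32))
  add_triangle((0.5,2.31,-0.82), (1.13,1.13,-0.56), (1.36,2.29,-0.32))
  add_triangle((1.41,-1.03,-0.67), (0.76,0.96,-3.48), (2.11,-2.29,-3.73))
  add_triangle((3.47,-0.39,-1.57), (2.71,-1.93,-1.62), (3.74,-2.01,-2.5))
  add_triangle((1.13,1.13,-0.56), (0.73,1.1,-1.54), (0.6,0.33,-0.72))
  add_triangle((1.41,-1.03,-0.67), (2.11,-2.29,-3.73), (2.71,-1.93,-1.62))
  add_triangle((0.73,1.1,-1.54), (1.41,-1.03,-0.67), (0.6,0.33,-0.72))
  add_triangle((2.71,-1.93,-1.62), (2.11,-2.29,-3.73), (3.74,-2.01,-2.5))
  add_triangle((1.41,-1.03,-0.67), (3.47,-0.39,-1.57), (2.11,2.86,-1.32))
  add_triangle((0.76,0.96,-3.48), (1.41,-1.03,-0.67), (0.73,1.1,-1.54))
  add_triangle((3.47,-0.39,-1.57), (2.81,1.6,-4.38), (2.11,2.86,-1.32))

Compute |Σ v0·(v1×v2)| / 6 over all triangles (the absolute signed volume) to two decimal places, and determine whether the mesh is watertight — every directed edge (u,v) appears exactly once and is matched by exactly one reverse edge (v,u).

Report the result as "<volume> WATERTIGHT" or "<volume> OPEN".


Per-triangle v0·(v1×v2)/6:
  t1: -0.3618
  t2: +0.1684
  t3: +0.1435
  t4: +0.0795
  t5: +1.5924
  t6: +0.1220
  t7: +3.8622
  t8: -0.1247
  t9: +0.3202
  t10: +6.7657
  t11: +0.6021
  t12: -0.1957
  t13: +2.2692
  t14: +0.3843
  t15: -0.2209
  t16: -1.5198
  t17: +0.3973
  t18: -0.0894
  t19: +0.0903
  t20: -0.0485
  t21: +0.8227
  t22: -0.2415
  t23: -0.7722
  t24: +5.1633
Σ = +19.2086 → |volume| = 19.21

Directed edges: 72 total, each appears once with its reverse present → watertight.

19.21 WATERTIGHT


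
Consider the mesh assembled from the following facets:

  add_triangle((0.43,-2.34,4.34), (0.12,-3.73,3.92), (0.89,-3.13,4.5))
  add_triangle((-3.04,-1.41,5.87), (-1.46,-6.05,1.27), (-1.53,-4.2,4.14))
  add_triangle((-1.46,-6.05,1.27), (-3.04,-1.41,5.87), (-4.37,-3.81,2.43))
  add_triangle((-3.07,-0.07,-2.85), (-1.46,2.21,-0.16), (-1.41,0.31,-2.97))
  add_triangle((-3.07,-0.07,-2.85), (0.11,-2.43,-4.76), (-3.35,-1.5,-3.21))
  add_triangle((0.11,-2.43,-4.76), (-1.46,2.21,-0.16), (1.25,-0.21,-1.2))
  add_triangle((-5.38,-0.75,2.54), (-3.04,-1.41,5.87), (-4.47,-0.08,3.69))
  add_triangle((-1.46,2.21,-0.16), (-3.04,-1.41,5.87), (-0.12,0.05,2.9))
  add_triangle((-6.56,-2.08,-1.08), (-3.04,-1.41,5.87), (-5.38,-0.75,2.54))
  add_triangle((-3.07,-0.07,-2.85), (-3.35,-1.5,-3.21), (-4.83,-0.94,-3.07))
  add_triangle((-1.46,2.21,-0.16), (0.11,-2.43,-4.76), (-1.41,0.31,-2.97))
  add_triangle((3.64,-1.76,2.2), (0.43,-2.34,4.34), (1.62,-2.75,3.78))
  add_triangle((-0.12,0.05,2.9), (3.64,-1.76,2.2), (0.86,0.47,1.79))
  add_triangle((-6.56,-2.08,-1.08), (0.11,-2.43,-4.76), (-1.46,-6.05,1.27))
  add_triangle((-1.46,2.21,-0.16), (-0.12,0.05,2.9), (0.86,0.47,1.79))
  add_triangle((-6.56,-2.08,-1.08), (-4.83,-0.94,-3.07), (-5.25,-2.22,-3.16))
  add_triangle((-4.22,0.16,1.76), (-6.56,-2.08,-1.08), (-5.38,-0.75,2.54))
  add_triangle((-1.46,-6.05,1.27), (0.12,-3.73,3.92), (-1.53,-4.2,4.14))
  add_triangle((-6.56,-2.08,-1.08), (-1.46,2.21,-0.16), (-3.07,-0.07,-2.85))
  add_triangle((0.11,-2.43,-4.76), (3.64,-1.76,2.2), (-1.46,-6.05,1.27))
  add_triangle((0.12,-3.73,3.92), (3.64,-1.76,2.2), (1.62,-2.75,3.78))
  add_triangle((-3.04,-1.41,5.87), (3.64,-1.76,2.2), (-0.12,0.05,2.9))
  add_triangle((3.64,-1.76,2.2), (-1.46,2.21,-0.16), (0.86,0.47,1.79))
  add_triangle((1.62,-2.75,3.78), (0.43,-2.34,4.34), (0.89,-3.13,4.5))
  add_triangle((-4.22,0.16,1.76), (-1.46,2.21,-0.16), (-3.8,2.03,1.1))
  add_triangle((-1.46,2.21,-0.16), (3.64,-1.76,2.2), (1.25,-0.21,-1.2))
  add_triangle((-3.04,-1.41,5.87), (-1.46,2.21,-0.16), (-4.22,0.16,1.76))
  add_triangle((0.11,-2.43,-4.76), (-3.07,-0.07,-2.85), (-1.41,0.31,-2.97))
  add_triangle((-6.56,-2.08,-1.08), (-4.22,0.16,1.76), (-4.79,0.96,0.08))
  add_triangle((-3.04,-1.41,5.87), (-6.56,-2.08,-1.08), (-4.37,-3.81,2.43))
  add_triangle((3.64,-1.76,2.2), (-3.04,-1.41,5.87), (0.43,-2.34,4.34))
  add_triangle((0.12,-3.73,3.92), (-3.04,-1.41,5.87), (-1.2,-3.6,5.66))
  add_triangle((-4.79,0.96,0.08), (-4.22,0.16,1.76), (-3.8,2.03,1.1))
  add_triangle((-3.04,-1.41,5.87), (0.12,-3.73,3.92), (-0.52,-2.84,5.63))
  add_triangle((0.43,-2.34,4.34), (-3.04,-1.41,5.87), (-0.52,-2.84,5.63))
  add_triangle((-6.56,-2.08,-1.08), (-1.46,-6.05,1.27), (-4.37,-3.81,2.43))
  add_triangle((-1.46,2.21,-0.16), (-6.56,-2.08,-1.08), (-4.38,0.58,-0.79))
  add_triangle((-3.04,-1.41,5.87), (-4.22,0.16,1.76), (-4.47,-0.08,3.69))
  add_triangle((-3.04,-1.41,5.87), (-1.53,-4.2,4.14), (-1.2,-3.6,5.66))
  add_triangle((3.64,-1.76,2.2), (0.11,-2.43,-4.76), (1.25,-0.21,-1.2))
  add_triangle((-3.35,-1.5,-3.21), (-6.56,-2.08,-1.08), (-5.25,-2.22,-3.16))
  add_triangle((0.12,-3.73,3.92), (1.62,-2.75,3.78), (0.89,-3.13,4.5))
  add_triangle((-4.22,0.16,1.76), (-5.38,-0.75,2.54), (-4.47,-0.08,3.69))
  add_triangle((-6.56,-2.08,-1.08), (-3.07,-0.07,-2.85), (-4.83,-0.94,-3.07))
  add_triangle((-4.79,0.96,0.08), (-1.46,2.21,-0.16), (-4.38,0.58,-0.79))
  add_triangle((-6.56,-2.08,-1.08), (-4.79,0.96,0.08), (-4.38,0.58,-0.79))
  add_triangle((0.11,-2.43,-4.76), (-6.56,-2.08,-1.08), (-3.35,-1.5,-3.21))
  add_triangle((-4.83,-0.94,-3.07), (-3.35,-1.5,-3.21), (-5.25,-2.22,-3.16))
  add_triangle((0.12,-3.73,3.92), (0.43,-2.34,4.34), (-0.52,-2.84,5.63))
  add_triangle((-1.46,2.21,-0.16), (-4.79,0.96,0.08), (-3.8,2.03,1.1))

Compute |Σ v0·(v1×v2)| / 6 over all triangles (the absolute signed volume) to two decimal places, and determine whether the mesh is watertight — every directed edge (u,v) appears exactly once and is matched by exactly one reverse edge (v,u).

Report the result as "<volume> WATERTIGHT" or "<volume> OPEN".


Per-triangle v0·(v1×v2)/6:
  t1: +0.6559
  t2: +5.9673
  t3: +14.9559
  t4: +2.1158
  t5: +3.4171
  t6: +2.6897
  t7: +3.5567
  t8: +4.0627
  t9: +8.3284
  t10: +1.0724
  t11: +0.5677
  t12: +1.2453
  t13: +1.6036
  t14: +33.2576
  t15: +1.3103
  t16: +2.8658
  t17: +3.0455
  t18: +4.9852
  t19: +6.9312
  t20: +22.8855
  t21: +1.6489
  t22: +5.1559
  t23: +0.7708
  t24: +0.4053
  t25: -0.2852
  t26: +1.9572
  t27: +6.1494
  t28: +2.9186
  t29: +5.2301
  t30: +15.3499
  t31: +2.8407
  t32: -0.0100
  t33: +2.2783
  t34: +3.4061
  t35: +0.8560
  t36: +15.2351
  t37: -0.3744
  t38: -1.1511
  t39: +4.0834
  t40: +3.9745
  t41: -0.5154
  t42: +0.7159
  t43: +1.1730
  t44: +0.7308
  t45: +1.3651
  t46: +2.0564
  t47: +4.8773
  t48: +1.1632
  t49: +1.2982
  t50: +1.7734
Σ = +210.5970 → |volume| = 210.60

Directed edges: 150 total; 6 unmatched, e.g. (-1.46,-6.05,1.27)→(0.12,-3.73,3.92) → open.

210.60 OPEN


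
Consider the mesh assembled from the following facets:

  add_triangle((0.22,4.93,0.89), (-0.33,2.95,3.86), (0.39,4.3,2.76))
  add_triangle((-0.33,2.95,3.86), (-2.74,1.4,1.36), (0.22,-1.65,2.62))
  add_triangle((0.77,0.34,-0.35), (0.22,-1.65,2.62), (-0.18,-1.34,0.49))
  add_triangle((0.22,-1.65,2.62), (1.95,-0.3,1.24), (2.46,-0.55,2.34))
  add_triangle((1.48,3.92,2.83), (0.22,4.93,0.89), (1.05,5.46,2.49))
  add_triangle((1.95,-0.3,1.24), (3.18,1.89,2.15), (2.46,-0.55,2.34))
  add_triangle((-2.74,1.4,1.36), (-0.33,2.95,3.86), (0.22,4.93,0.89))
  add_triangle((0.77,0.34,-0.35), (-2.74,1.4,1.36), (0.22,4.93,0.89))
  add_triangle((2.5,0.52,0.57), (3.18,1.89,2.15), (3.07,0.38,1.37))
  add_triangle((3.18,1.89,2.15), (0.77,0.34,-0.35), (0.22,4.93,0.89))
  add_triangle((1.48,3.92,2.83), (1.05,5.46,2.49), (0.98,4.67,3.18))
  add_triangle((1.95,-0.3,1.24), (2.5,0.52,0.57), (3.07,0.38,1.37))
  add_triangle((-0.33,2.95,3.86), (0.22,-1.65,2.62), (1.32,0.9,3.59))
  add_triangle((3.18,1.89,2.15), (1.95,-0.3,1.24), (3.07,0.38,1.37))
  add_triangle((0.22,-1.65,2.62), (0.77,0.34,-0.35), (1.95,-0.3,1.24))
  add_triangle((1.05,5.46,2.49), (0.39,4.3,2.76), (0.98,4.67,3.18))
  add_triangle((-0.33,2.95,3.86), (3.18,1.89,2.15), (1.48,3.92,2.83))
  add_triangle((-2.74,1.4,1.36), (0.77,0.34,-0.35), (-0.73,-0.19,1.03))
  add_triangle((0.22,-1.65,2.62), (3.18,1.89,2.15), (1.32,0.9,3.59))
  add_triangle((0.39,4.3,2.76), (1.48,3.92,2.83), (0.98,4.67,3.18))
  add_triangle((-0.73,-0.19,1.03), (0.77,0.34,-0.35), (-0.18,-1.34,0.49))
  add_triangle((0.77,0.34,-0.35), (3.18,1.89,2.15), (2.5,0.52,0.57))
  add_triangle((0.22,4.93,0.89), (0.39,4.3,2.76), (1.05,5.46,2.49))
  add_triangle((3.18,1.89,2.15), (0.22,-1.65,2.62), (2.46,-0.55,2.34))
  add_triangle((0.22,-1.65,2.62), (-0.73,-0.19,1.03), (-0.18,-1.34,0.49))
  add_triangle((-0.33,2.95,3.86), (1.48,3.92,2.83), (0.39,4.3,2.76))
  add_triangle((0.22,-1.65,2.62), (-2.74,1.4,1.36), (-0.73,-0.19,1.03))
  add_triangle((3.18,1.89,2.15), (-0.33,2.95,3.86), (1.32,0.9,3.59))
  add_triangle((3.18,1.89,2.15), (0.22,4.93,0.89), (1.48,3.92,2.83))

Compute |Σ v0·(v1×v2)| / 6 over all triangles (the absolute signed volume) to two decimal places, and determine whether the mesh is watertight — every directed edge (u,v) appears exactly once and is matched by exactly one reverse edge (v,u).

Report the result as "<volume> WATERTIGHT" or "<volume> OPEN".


Per-triangle v0·(v1×v2)/6:
  t1: +1.2941
  t2: +6.0619
  t3: +0.3485
  t4: +0.2692
  t5: +0.2070
  t6: +0.6069
  t7: +7.2421
  t8: +0.2605
  t9: +0.4965
  t10: +2.1682
  t11: +0.6163
  t12: +0.1113
  t13: +3.2961
  t14: +0.4856
  t15: +0.0715
  t16: +0.4772
  t17: +3.5291
  t18: -0.2319
  t19: +2.6972
  t20: -0.0219
  t21: -0.1199
  t22: +0.3758
  t23: +1.0694
  t24: +1.9966
  t25: +0.4120
  t26: +1.7192
  t27: +0.2329
  t28: +4.2481
  t29: +3.4587
Σ = +43.3784 → |volume| = 43.38

Directed edges: 87 total; 3 unmatched, e.g. (1.95,-0.3,1.24)→(2.5,0.52,0.57) → open.

43.38 OPEN


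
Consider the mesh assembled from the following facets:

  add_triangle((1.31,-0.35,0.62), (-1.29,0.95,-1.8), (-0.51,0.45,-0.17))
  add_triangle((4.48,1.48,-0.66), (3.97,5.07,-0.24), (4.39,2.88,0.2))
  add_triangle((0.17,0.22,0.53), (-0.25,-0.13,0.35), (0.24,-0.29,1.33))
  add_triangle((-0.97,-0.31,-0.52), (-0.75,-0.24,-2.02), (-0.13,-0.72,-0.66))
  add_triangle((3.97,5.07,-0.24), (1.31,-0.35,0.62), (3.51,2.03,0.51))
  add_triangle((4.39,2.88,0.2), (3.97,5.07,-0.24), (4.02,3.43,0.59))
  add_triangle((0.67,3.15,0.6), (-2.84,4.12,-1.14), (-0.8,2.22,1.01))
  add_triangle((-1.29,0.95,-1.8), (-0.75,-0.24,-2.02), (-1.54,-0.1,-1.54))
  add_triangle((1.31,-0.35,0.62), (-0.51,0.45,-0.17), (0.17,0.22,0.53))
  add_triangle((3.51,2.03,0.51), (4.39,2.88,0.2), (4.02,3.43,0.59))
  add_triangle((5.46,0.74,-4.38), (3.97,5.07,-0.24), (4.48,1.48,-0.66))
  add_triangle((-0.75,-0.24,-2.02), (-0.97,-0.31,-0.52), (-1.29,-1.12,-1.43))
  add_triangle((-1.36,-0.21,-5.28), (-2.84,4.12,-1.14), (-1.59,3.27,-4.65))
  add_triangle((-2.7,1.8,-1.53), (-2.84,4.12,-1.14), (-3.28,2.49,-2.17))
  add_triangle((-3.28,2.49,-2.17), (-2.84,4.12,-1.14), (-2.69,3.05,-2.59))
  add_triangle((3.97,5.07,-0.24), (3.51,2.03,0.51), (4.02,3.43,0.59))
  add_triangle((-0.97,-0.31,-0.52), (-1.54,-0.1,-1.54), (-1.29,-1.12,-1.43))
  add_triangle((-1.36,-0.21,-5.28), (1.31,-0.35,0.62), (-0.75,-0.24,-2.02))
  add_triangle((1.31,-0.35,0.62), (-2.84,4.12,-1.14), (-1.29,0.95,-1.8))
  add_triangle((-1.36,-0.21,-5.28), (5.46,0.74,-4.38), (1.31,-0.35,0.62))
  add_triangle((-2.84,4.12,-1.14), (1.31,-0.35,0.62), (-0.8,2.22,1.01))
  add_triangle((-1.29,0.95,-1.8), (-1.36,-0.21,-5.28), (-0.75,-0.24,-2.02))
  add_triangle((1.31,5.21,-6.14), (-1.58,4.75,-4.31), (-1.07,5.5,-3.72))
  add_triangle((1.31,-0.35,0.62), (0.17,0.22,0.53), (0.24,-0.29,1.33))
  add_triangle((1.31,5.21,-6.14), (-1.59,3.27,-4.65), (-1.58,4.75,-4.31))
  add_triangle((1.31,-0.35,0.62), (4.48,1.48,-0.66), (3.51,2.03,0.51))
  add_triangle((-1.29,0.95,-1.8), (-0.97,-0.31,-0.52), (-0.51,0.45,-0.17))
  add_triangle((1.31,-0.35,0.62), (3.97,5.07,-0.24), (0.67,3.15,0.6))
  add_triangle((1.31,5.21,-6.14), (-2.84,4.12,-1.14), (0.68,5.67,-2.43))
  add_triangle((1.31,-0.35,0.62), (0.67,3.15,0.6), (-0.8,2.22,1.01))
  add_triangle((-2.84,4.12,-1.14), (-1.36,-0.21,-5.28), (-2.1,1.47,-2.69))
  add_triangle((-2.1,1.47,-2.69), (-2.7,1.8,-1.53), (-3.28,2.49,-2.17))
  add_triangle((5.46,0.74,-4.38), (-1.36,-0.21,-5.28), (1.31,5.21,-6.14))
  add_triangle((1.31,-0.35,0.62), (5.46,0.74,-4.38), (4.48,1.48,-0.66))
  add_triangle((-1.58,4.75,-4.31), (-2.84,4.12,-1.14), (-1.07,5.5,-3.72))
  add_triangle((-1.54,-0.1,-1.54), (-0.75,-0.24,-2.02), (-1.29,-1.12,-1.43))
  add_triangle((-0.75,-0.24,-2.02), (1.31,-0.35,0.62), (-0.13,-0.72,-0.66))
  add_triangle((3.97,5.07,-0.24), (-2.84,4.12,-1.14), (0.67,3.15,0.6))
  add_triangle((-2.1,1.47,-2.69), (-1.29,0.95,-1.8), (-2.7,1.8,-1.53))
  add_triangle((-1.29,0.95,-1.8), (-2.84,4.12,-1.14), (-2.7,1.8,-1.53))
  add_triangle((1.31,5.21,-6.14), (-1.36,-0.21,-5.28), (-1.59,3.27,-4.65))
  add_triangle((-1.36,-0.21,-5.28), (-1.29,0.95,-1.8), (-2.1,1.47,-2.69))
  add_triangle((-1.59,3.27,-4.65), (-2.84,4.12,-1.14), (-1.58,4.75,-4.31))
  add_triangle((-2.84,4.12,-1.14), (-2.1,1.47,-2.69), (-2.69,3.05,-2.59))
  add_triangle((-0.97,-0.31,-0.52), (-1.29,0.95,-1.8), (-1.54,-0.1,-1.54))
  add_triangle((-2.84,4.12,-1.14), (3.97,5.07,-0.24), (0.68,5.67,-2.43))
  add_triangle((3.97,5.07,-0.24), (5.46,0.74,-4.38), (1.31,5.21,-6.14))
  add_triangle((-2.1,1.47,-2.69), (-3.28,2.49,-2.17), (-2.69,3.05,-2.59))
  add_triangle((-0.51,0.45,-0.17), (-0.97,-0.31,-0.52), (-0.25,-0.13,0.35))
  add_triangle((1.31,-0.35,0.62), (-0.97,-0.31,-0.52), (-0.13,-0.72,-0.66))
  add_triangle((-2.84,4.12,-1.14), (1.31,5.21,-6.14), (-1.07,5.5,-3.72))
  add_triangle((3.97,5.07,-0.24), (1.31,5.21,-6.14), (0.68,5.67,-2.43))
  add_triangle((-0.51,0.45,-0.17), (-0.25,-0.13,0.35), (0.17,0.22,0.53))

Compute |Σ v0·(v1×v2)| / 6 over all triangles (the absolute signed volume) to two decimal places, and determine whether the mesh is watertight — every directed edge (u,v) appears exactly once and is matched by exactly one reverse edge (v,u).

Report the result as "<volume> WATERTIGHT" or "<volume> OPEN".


160.68 OPEN

Per-triangle v0·(v1×v2)/6:
  t1: +0.0909
  t2: +2.0081
  t3: +0.0224
  t4: +0.1774
  t5: +0.1680
  t6: +0.9781
  t7: +2.4311
  t8: +0.3620
  t9: +0.0267
  t10: +0.2842
  t11: +9.7605
  t12: -0.1851
  t13: +6.3040
  t14: +0.3760
  t15: +1.2772
  t16: -0.5376
  t17: +0.1286
  t18: +0.2373
  t19: -0.8999
  t20: +3.0975
  t21: -0.9297
  t22: +0.3226
  t23: +3.9101
  t24: +0.0927
  t25: +4.6159
  t26: +1.1287
  t27: +0.1326
  t28: +1.9188
  t29: +11.9052
  t30: +0.8854
  t31: +1.6241
  t32: +0.1949
  t33: +29.2951
  t34: +2.7356
  t35: +3.0404
  t36: +0.3309
  t37: +0.2168
  t38: +5.2744
  t39: -0.0271
  t40: -1.0901
  t41: +10.6740
  t42: -0.1182
  t43: +2.9911
  t44: -0.3817
  t45: +0.0871
  t46: +8.0778
  t47: +34.4733
  t48: +0.7717
  t49: +0.0488
  t50: +0.0643
  t51: -1.3813
  t52: +13.6647
  t53: +0.0277
Σ = +160.6840 → |volume| = 160.68

Directed edges: 159 total; 7 unmatched, e.g. (4.39,2.88,0.2)→(4.48,1.48,-0.66) → open.


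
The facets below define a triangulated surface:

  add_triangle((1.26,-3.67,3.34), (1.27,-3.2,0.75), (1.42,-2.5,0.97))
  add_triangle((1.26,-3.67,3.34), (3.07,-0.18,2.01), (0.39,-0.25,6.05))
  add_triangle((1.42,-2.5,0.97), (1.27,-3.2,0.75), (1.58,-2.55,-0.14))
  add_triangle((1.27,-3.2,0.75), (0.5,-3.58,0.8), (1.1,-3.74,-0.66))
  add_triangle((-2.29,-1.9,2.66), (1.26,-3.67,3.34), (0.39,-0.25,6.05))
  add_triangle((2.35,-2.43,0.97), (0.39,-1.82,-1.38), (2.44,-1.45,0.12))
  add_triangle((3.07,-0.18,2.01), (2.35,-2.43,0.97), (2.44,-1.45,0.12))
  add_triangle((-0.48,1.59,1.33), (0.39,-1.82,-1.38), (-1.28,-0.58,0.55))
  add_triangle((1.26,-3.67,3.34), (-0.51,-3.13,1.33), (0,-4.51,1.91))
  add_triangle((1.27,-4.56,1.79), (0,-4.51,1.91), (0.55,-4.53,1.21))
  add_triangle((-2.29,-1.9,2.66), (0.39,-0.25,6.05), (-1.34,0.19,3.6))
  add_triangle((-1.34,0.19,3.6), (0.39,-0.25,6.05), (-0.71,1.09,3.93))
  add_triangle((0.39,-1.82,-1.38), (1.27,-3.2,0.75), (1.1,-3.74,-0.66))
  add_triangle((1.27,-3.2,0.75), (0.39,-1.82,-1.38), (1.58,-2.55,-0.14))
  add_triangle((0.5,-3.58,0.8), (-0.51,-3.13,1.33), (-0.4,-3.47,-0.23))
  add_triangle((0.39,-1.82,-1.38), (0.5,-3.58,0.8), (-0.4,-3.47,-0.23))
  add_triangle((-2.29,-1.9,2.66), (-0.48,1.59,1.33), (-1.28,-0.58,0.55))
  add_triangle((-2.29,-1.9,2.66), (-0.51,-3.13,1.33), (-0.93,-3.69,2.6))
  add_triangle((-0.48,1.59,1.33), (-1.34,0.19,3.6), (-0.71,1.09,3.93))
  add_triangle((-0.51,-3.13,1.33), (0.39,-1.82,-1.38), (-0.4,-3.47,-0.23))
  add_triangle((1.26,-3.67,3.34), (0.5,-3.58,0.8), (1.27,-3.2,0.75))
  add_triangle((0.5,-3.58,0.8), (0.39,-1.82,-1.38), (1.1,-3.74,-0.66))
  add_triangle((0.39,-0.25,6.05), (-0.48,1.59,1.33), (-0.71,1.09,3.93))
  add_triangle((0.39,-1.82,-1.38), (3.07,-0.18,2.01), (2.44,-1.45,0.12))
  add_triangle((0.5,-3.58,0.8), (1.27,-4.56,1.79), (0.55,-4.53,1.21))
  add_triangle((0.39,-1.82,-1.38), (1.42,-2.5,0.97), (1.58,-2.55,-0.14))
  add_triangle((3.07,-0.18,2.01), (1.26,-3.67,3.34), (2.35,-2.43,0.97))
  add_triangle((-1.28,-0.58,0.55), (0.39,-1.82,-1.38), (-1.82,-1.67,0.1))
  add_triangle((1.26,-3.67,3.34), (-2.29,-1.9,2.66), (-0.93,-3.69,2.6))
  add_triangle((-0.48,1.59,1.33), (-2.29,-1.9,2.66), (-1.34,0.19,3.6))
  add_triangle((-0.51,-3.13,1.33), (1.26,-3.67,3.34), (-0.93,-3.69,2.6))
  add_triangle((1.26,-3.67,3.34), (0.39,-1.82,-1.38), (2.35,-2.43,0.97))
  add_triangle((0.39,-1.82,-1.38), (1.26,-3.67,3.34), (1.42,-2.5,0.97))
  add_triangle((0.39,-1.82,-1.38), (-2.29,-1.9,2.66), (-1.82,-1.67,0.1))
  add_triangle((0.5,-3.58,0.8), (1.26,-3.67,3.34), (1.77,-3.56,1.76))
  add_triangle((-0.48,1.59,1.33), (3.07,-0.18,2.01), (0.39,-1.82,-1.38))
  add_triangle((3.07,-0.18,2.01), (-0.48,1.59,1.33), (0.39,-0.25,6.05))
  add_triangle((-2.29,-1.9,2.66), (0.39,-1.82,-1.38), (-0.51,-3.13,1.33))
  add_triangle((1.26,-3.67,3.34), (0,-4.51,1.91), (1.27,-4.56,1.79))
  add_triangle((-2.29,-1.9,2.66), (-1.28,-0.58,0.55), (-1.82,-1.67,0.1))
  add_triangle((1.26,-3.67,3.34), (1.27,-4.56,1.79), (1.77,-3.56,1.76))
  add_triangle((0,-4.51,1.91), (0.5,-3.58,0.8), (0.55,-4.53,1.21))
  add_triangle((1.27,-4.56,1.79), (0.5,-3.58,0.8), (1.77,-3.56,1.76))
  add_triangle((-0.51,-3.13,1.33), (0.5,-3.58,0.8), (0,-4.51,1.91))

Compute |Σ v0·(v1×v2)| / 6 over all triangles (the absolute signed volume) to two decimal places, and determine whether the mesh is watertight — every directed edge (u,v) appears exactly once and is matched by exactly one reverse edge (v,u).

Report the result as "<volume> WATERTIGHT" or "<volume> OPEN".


Per-triangle v0·(v1×v2)/6:
  t1: +0.6061
  t2: +10.3700
  t3: +0.2846
  t4: +0.7466
  t5: +10.6520
  t6: +1.1399
  t7: +1.3527
  t8: -0.0112
  t9: +0.6888
  t10: +0.6180
  t11: +3.6784
  t12: +1.6562
  t13: +0.0980
  t14: +0.6780
  t15: +0.9010
  t16: +1.0246
  t17: +0.8530
  t18: +0.7485
  t19: +0.6785
  t20: -0.4247
  t21: +1.2219
  t22: +0.4946
  t23: +0.8834
  t24: -0.2651
  t25: +0.1127
  t26: -0.4173
  t27: +3.9960
  t28: -0.0719
  t29: +2.6154
  t30: +1.1669
  t31: +1.3057
  t32: +2.9934
  t33: -1.2307
  t34: +1.5912
  t35: -1.4836
  t36: -0.2051
  t37: +4.8219
  t38: +1.5611
  t39: +1.8384
  t40: +0.4277
  t41: +1.0582
  t42: +0.0298
  t43: +0.2212
  t44: +0.2729
Σ = +59.2778 → |volume| = 59.28

Directed edges: 132 total, each appears once with its reverse present → watertight.

59.28 WATERTIGHT
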